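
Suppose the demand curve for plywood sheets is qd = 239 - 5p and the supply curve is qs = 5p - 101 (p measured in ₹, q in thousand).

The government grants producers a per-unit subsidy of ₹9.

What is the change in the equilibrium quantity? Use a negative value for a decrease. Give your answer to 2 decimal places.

+22.50

Solve the original market: 239 - 5p = 5p - 101, hence p = 34 and q = 69.
Since sellers receive the price plus the subsidy, the effective supply curve becomes qs = 5p - 56.
Clearing the new market: 239 - 5p = 5p - 56, so p = 29.5 and q = 91.5.
Δq = 91.5 − 69 = +22.50.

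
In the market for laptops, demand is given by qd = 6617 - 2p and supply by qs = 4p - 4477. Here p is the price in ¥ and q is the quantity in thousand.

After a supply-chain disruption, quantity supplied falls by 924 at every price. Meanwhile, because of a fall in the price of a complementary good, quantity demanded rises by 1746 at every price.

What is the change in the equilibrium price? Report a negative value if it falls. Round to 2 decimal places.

+445.00

Initially, 6617 - 2p = 4p - 4477, so 11094 = 6p and p = 1849, q = 2919.
The new curves are qd = 8363 - 2p (demand) and qs = 4p - 5401 (supply).
Equate the new curves: 8363 - 2p = 4p - 5401, giving 13764 = 6p, p = 2294, q = 3775.
Δp = 2294 − 1849 = +445.00.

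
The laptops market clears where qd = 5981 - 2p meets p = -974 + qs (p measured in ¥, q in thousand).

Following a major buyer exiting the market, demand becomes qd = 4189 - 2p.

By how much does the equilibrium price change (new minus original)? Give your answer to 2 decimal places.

-597.33

Initially, 5981 - 2p = p + 974, so 5007 = 3p and p = 1669, q = 2643.
The new curves are qd = 4189 - 2p (demand) and qs = p + 974 (supply).
Clearing the new market: 4189 - 2p = p + 974, so p = 3215/3 ≈ 1071.6667 and q = 6137/3 ≈ 2045.6667.
Δp = 1071.6667 − 1669 = -597.33.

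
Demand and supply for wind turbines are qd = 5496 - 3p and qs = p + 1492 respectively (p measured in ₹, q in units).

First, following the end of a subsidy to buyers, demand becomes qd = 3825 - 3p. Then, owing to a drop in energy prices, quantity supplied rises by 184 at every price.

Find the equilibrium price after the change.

Initially, 5496 - 3p = p + 1492, so 4004 = 4p and p = 1001, q = 2493.
The shock moves the curves to qd = 3825 - 3p and qs = p + 1676.
New equilibrium: 3825 - 3p = p + 1676 ⇒ 2149 = 4p ⇒ p = 537.25, q = 2213.25.

537.25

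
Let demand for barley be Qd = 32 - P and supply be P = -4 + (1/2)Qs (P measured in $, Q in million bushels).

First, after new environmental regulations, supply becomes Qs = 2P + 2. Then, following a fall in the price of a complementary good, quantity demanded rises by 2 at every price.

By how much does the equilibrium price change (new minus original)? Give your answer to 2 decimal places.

Solve the original market: 32 - P = 2P + 8, hence P = 8 and Q = 24.
After the shift, demand is Qd = 34 - P and supply is Qs = 2P + 2.
New equilibrium: 34 - P = 2P + 2 ⇒ 32 = 3P ⇒ P = 32/3 ≈ 10.6667, Q = 70/3 ≈ 23.3333.
ΔP = 10.6667 − 8 = +2.67.

+2.67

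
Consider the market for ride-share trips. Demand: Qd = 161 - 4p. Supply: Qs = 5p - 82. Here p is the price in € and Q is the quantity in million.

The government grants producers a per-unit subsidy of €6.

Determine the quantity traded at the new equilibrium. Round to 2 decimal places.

Solve the original market: 161 - 4p = 5p - 82, hence p = 27 and Q = 53.
Since sellers receive the price plus the subsidy, the effective supply curve becomes Qs = 5p - 52.
New equilibrium: 161 - 4p = 5p - 52 ⇒ 213 = 9p ⇒ p = 71/3 ≈ 23.6667, Q = 199/3 ≈ 66.3333.

66.33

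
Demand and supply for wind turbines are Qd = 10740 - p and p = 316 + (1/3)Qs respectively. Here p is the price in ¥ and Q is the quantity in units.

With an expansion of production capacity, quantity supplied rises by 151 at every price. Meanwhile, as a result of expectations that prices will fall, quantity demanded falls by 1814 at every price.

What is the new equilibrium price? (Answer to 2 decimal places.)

Original equilibrium: 10740 - p = 3p - 948 gives 11688 = 4p, so p = 2922 and Q = 7818.
With the change applied: demand Qd = 8926 - p, supply Qs = 3p - 797.
New equilibrium: 8926 - p = 3p - 797 ⇒ 9723 = 4p ⇒ p = 2430.75, Q = 6495.25.

2430.75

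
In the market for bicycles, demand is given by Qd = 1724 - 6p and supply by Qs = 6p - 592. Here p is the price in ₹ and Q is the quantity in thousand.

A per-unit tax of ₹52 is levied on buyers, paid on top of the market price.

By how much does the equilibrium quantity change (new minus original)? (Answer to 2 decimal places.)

-156.00

Before the shock: 1724 - 6p = 6p - 592 ⇒ 2316 = 12p ⇒ p = 193, Q = 566.
Since buyers pay the price plus the tax, the effective demand curve becomes Qd = 1412 - 6p.
New equilibrium: 1412 - 6p = 6p - 592 ⇒ 2004 = 12p ⇒ p = 167, Q = 410.
ΔQ = 410 − 566 = -156.00.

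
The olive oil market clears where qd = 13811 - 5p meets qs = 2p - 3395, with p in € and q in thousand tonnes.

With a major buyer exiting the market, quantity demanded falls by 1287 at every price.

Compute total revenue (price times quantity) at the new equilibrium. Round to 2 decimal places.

Initially, 13811 - 5p = 2p - 3395, so 17206 = 7p and p = 2458, q = 1521.
After the shift, demand is qd = 12524 - 5p and supply is qs = 2p - 3395.
Equate the new curves: 12524 - 5p = 2p - 3395, giving 15919 = 7p, p = 15919/7 ≈ 2274.1429, q = 8073/7 ≈ 1153.2857.
New expenditure = 2274.1429 × 1153.2857 = 2622736.47.

2622736.47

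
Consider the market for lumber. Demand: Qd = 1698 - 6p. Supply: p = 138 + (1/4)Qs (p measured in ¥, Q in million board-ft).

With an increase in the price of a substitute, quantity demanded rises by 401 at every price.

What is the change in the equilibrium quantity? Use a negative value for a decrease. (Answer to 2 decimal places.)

Initially, 1698 - 6p = 4p - 552, so 2250 = 10p and p = 225, Q = 348.
The shock moves the curves to Qd = 2099 - 6p and Qs = 4p - 552.
Clearing the new market: 2099 - 6p = 4p - 552, so p = 265.1 and Q = 508.4.
ΔQ = 508.4 − 348 = +160.40.

+160.40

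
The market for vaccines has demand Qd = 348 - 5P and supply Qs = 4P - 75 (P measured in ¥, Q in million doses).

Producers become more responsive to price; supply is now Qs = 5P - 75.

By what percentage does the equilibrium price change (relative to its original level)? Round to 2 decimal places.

Initially, 348 - 5P = 4P - 75, so 423 = 9P and P = 47, Q = 113.
After the shift, demand is Qd = 348 - 5P and supply is Qs = 5P - 75.
Equate the new curves: 348 - 5P = 5P - 75, giving 423 = 10P, P = 42.3, Q = 136.5.
%ΔP = (42.3 − 47) / 47 × 100 = -10.00%.

-10.00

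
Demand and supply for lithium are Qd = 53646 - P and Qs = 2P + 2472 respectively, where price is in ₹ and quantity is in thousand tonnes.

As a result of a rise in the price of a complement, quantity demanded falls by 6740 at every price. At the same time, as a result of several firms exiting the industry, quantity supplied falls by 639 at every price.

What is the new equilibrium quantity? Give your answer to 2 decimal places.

31881.67

Initially, 53646 - P = 2P + 2472, so 51174 = 3P and P = 17058, Q = 36588.
The shock moves the curves to Qd = 46906 - P and Qs = 2P + 1833.
New equilibrium: 46906 - P = 2P + 1833 ⇒ 45073 = 3P ⇒ P = 45073/3 ≈ 15024.3333, Q = 95645/3 ≈ 31881.6667.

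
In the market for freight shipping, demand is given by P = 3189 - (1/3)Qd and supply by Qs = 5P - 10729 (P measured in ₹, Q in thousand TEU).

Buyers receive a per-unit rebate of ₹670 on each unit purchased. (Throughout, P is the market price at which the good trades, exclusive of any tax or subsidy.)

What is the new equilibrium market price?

2788.25

Before the shock: 9567 - 3P = 5P - 10729 ⇒ 20296 = 8P ⇒ P = 2537, Q = 1956.
Since buyers' out-of-pocket price is the market price minus the rebate, the effective demand curve becomes Qd = 11577 - 3P.
New equilibrium: 11577 - 3P = 5P - 10729 ⇒ 22306 = 8P ⇒ P = 2788.25, Q = 3212.25.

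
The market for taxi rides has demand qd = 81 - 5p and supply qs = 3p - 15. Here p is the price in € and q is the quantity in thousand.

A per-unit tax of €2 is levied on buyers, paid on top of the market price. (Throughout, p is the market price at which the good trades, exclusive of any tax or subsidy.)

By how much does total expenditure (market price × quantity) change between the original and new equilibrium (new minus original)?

-66.5625

Before the shock: 81 - 5p = 3p - 15 ⇒ 96 = 8p ⇒ p = 12, q = 21.
Since buyers pay the price plus the tax, the effective demand curve becomes qd = 71 - 5p.
Equate the new curves: 71 - 5p = 3p - 15, giving 86 = 8p, p = 10.75, q = 17.25.
Expenditure moves from 12×21 = 252 to 10.75×17.25 = 185.4375; change = -66.5625.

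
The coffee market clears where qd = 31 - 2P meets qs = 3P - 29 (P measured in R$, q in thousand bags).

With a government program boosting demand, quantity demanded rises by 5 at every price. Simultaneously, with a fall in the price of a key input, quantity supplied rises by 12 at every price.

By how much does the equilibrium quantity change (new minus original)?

Original equilibrium: 31 - 2P = 3P - 29 gives 60 = 5P, so P = 12 and q = 7.
With the change applied: demand qd = 36 - 2P, supply qs = 3P - 17.
Clearing the new market: 36 - 2P = 3P - 17, so P = 10.6 and q = 14.8.
Δq = 14.8 − 7 = +7.8.

+7.8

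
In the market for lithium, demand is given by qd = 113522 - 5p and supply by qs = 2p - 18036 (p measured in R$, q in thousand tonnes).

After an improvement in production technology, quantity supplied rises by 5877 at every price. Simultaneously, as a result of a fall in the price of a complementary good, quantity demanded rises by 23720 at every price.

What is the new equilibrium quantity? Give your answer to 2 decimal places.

30527.00

Solve the original market: 113522 - 5p = 2p - 18036, hence p = 18794 and q = 19552.
With the change applied: demand qd = 137242 - 5p, supply qs = 2p - 12159.
New equilibrium: 137242 - 5p = 2p - 12159 ⇒ 149401 = 7p ⇒ p = 21343, q = 30527.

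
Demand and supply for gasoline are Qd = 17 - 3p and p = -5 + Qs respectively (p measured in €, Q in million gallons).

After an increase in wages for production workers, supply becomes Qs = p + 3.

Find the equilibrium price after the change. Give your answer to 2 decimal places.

3.50

Solve the original market: 17 - 3p = p + 5, hence p = 3 and Q = 8.
The new curves are Qd = 17 - 3p (demand) and Qs = p + 3 (supply).
Setting them equal: 17 - 3p = p + 3 → 14 = 4p, so p = 3.5 and Q = 6.5.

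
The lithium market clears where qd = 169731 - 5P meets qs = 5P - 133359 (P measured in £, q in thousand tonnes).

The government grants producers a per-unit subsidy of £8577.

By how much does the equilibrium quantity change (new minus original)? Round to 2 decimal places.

+21442.50

Initially, 169731 - 5P = 5P - 133359, so 303090 = 10P and P = 30309, q = 18186.
Since sellers receive the price plus the subsidy, the effective supply curve becomes qs = 5P - 90474.
Clearing the new market: 169731 - 5P = 5P - 90474, so P = 26020.5 and q = 39628.5.
Δq = 39628.5 − 18186 = +21442.50.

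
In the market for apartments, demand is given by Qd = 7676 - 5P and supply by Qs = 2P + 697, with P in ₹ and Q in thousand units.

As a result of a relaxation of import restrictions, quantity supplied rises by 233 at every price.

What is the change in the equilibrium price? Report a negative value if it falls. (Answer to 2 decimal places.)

-33.29

Before the shock: 7676 - 5P = 2P + 697 ⇒ 6979 = 7P ⇒ P = 997, Q = 2691.
The new curves are Qd = 7676 - 5P (demand) and Qs = 2P + 930 (supply).
New equilibrium: 7676 - 5P = 2P + 930 ⇒ 6746 = 7P ⇒ P = 6746/7 ≈ 963.7143, Q = 20002/7 ≈ 2857.4286.
ΔP = 963.7143 − 997 = -33.29.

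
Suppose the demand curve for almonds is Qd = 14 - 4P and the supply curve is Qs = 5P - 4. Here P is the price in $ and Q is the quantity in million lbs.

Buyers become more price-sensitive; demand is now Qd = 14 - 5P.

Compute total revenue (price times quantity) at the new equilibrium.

Before the shock: 14 - 4P = 5P - 4 ⇒ 18 = 9P ⇒ P = 2, Q = 6.
After the shift, demand is Qd = 14 - 5P and supply is Qs = 5P - 4.
Equate the new curves: 14 - 5P = 5P - 4, giving 18 = 10P, P = 1.8, Q = 5.
New expenditure = 1.8 × 5 = 9.

9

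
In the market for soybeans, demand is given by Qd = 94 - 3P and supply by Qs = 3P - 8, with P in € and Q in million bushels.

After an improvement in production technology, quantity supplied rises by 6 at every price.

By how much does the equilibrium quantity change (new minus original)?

+3

Before the shock: 94 - 3P = 3P - 8 ⇒ 102 = 6P ⇒ P = 17, Q = 43.
The shock moves the curves to Qd = 94 - 3P and Qs = 3P - 2.
Clearing the new market: 94 - 3P = 3P - 2, so P = 16 and Q = 46.
ΔQ = 46 − 43 = +3.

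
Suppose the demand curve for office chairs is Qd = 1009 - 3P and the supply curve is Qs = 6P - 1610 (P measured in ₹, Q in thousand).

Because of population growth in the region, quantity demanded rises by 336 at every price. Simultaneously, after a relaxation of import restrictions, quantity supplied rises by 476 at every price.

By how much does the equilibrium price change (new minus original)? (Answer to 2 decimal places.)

Original equilibrium: 1009 - 3P = 6P - 1610 gives 2619 = 9P, so P = 291 and Q = 136.
The new curves are Qd = 1345 - 3P (demand) and Qs = 6P - 1134 (supply).
Equate the new curves: 1345 - 3P = 6P - 1134, giving 2479 = 9P, P = 2479/9 ≈ 275.4444, Q = 1556/3 ≈ 518.6667.
ΔP = 275.4444 − 291 = -15.56.

-15.56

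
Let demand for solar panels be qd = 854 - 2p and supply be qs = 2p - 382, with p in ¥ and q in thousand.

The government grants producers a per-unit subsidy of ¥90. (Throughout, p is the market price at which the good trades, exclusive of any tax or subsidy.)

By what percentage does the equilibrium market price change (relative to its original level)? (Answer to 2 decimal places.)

Initially, 854 - 2p = 2p - 382, so 1236 = 4p and p = 309, q = 236.
Since sellers receive the price plus the subsidy, the effective supply curve becomes qs = 2p - 202.
Clearing the new market: 854 - 2p = 2p - 202, so p = 264 and q = 326.
%Δp = (264 − 309) / 309 × 100 = -14.56%.

-14.56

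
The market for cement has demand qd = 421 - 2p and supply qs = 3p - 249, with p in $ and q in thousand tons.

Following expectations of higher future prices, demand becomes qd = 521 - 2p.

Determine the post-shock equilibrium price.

Initially, 421 - 2p = 3p - 249, so 670 = 5p and p = 134, q = 153.
With the change applied: demand qd = 521 - 2p, supply qs = 3p - 249.
New equilibrium: 521 - 2p = 3p - 249 ⇒ 770 = 5p ⇒ p = 154, q = 213.

154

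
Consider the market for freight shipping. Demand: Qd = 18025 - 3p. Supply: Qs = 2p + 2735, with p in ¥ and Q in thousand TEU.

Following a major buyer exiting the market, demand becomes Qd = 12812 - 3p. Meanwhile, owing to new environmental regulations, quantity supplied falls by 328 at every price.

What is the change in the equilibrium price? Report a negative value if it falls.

Solve the original market: 18025 - 3p = 2p + 2735, hence p = 3058 and Q = 8851.
The shock moves the curves to Qd = 12812 - 3p and Qs = 2p + 2407.
Clearing the new market: 12812 - 3p = 2p + 2407, so p = 2081 and Q = 6569.
Δp = 2081 − 3058 = -977.

-977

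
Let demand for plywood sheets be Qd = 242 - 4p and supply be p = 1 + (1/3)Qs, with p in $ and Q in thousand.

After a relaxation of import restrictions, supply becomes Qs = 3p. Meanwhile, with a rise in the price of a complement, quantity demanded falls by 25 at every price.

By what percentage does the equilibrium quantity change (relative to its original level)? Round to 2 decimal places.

Before the shock: 242 - 4p = 3p - 3 ⇒ 245 = 7p ⇒ p = 35, Q = 102.
With the change applied: demand Qd = 217 - 4p, supply Qs = 3p.
Equate the new curves: 217 - 4p = 3p, giving 217 = 7p, p = 31, Q = 93.
%ΔQ = (93 − 102) / 102 × 100 = -8.82%.

-8.82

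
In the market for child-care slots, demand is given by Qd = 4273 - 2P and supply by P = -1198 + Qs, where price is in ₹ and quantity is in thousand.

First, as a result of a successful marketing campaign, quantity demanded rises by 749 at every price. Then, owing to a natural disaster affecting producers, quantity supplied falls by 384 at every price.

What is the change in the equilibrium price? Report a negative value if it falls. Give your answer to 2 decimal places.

Solve the original market: 4273 - 2P = P + 1198, hence P = 1025 and Q = 2223.
The shock moves the curves to Qd = 5022 - 2P and Qs = P + 814.
New equilibrium: 5022 - 2P = P + 814 ⇒ 4208 = 3P ⇒ P = 4208/3 ≈ 1402.6667, Q = 6650/3 ≈ 2216.6667.
ΔP = 1402.6667 − 1025 = +377.67.

+377.67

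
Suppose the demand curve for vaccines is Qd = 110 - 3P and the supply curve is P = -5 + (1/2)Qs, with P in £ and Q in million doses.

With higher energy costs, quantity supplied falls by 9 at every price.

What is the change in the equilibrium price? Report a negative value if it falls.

+1.8

Before the shock: 110 - 3P = 2P + 10 ⇒ 100 = 5P ⇒ P = 20, Q = 50.
The shock moves the curves to Qd = 110 - 3P and Qs = 2P + 1.
New equilibrium: 110 - 3P = 2P + 1 ⇒ 109 = 5P ⇒ P = 21.8, Q = 44.6.
ΔP = 21.8 − 20 = +1.8.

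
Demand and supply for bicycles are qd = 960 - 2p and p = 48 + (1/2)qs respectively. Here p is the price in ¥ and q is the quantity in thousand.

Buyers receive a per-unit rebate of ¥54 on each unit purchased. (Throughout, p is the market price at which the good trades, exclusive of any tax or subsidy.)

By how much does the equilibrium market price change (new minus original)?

Original equilibrium: 960 - 2p = 2p - 96 gives 1056 = 4p, so p = 264 and q = 432.
Since buyers' out-of-pocket price is the market price minus the rebate, the effective demand curve becomes qd = 1068 - 2p.
Equate the new curves: 1068 - 2p = 2p - 96, giving 1164 = 4p, p = 291, q = 486.
Δp = 291 − 264 = +27.

+27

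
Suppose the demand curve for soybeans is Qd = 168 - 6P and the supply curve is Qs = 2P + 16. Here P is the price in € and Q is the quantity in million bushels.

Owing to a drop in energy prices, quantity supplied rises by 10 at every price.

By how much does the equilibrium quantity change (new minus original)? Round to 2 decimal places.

+7.50

Original equilibrium: 168 - 6P = 2P + 16 gives 152 = 8P, so P = 19 and Q = 54.
The shock moves the curves to Qd = 168 - 6P and Qs = 2P + 26.
New equilibrium: 168 - 6P = 2P + 26 ⇒ 142 = 8P ⇒ P = 17.75, Q = 61.5.
ΔQ = 61.5 − 54 = +7.50.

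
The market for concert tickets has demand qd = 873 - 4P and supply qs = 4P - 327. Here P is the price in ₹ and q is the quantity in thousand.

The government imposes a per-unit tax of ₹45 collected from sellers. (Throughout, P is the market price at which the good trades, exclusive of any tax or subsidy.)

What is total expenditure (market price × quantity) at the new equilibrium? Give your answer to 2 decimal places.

31567.50

Original equilibrium: 873 - 4P = 4P - 327 gives 1200 = 8P, so P = 150 and q = 273.
Since sellers keep the price net of the tax, the effective supply curve becomes qs = 4P - 507.
Clearing the new market: 873 - 4P = 4P - 507, so P = 172.5 and q = 183.
New expenditure = 172.5 × 183 = 31567.50.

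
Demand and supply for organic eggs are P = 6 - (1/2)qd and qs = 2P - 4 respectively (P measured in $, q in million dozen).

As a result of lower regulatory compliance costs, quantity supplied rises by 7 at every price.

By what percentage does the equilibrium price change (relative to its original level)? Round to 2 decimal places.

-43.75

Initially, 12 - 2P = 2P - 4, so 16 = 4P and P = 4, q = 4.
After the shift, demand is qd = 12 - 2P and supply is qs = 2P + 3.
Setting them equal: 12 - 2P = 2P + 3 → 9 = 4P, so P = 2.25 and q = 7.5.
%ΔP = (2.25 − 4) / 4 × 100 = -43.75%.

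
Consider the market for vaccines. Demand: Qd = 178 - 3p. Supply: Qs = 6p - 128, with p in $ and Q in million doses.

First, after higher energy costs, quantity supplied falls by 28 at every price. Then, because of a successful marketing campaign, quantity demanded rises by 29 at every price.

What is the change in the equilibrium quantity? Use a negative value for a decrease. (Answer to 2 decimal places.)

+10.00

Original equilibrium: 178 - 3p = 6p - 128 gives 306 = 9p, so p = 34 and Q = 76.
The shock moves the curves to Qd = 207 - 3p and Qs = 6p - 156.
Clearing the new market: 207 - 3p = 6p - 156, so p = 121/3 ≈ 40.3333 and Q = 86.
ΔQ = 86 − 76 = +10.00.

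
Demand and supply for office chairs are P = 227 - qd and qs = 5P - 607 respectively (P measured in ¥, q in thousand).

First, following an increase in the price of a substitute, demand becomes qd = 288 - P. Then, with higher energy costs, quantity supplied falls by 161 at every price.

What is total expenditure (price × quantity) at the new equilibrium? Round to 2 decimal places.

Before the shock: 227 - P = 5P - 607 ⇒ 834 = 6P ⇒ P = 139, q = 88.
After the shift, demand is qd = 288 - P and supply is qs = 5P - 768.
New equilibrium: 288 - P = 5P - 768 ⇒ 1056 = 6P ⇒ P = 176, q = 112.
New expenditure = 176 × 112 = 19712.00.

19712.00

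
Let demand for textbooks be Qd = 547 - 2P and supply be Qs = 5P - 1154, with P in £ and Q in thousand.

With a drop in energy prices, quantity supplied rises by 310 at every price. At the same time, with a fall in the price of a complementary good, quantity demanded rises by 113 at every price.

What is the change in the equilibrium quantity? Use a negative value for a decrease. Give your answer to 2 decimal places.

+169.29

Before the shock: 547 - 2P = 5P - 1154 ⇒ 1701 = 7P ⇒ P = 243, Q = 61.
With the change applied: demand Qd = 660 - 2P, supply Qs = 5P - 844.
New equilibrium: 660 - 2P = 5P - 844 ⇒ 1504 = 7P ⇒ P = 1504/7 ≈ 214.8571, Q = 1612/7 ≈ 230.2857.
ΔQ = 230.2857 − 61 = +169.29.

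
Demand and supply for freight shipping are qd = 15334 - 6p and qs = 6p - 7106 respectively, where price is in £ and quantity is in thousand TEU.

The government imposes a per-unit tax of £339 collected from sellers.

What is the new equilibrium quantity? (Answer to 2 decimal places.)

3097.00

Original equilibrium: 15334 - 6p = 6p - 7106 gives 22440 = 12p, so p = 1870 and q = 4114.
Since sellers keep the price net of the tax, the effective supply curve becomes qs = 6p - 9140.
New equilibrium: 15334 - 6p = 6p - 9140 ⇒ 24474 = 12p ⇒ p = 2039.5, q = 3097.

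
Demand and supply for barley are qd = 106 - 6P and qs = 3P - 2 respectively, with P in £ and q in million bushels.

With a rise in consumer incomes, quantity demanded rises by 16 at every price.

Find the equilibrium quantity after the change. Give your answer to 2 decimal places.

39.33

Initially, 106 - 6P = 3P - 2, so 108 = 9P and P = 12, q = 34.
The new curves are qd = 122 - 6P (demand) and qs = 3P - 2 (supply).
Setting them equal: 122 - 6P = 3P - 2 → 124 = 9P, so P = 124/9 ≈ 13.7778 and q = 118/3 ≈ 39.3333.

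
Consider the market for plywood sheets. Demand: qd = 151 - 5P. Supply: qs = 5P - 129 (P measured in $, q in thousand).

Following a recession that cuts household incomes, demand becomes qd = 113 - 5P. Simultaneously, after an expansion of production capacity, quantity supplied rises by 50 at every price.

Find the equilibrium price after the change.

Initially, 151 - 5P = 5P - 129, so 280 = 10P and P = 28, q = 11.
With the change applied: demand qd = 113 - 5P, supply qs = 5P - 79.
Equate the new curves: 113 - 5P = 5P - 79, giving 192 = 10P, P = 19.2, q = 17.

19.2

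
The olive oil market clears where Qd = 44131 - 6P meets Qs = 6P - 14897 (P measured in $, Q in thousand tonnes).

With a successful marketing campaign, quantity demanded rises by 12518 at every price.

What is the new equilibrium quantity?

Solve the original market: 44131 - 6P = 6P - 14897, hence P = 4919 and Q = 14617.
After the shift, demand is Qd = 56649 - 6P and supply is Qs = 6P - 14897.
Clearing the new market: 56649 - 6P = 6P - 14897, so P = 35773/6 ≈ 5962.1667 and Q = 20876.

20876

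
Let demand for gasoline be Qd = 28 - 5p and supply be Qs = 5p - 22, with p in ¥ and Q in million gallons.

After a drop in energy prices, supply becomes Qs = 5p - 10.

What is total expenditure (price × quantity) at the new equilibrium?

Original equilibrium: 28 - 5p = 5p - 22 gives 50 = 10p, so p = 5 and Q = 3.
With the change applied: demand Qd = 28 - 5p, supply Qs = 5p - 10.
Equate the new curves: 28 - 5p = 5p - 10, giving 38 = 10p, p = 3.8, Q = 9.
New expenditure = 3.8 × 9 = 34.2.

34.2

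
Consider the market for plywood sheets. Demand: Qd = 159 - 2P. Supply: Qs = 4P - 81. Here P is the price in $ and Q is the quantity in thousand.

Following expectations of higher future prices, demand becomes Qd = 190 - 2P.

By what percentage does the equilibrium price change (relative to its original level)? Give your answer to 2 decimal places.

Before the shock: 159 - 2P = 4P - 81 ⇒ 240 = 6P ⇒ P = 40, Q = 79.
The shock moves the curves to Qd = 190 - 2P and Qs = 4P - 81.
Equate the new curves: 190 - 2P = 4P - 81, giving 271 = 6P, P = 271/6 ≈ 45.1667, Q = 299/3 ≈ 99.6667.
%ΔP = (45.1667 − 40) / 40 × 100 = +12.92%.

+12.92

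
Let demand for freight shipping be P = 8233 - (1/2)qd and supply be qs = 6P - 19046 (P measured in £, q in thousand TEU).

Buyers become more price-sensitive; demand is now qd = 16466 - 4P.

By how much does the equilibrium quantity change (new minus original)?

Solve the original market: 16466 - 2P = 6P - 19046, hence P = 4439 and q = 7588.
With the change applied: demand qd = 16466 - 4P, supply qs = 6P - 19046.
Setting them equal: 16466 - 4P = 6P - 19046 → 35512 = 10P, so P = 3551.2 and q = 2261.2.
Δq = 2261.2 − 7588 = -5326.8.

-5326.8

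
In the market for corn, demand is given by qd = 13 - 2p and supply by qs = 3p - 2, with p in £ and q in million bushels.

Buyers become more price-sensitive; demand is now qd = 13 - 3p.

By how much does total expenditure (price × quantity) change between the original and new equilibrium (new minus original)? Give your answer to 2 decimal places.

Initially, 13 - 2p = 3p - 2, so 15 = 5p and p = 3, q = 7.
The shock moves the curves to qd = 13 - 3p and qs = 3p - 2.
New equilibrium: 13 - 3p = 3p - 2 ⇒ 15 = 6p ⇒ p = 2.5, q = 5.5.
Expenditure moves from 3×7 = 21 to 2.5×5.5 = 13.75; change = -7.25.

-7.25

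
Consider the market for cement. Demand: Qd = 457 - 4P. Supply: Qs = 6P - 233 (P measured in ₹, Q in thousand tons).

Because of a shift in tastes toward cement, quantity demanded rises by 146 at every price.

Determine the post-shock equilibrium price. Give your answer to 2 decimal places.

Original equilibrium: 457 - 4P = 6P - 233 gives 690 = 10P, so P = 69 and Q = 181.
The new curves are Qd = 603 - 4P (demand) and Qs = 6P - 233 (supply).
Clearing the new market: 603 - 4P = 6P - 233, so P = 83.6 and Q = 268.6.

83.60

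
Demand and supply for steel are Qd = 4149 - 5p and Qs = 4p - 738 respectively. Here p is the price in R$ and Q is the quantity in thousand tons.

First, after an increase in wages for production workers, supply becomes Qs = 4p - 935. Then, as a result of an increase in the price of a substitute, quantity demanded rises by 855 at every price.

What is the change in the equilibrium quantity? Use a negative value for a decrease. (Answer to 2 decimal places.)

Initially, 4149 - 5p = 4p - 738, so 4887 = 9p and p = 543, Q = 1434.
The new curves are Qd = 5004 - 5p (demand) and Qs = 4p - 935 (supply).
New equilibrium: 5004 - 5p = 4p - 935 ⇒ 5939 = 9p ⇒ p = 5939/9 ≈ 659.8889, Q = 15341/9 ≈ 1704.5556.
ΔQ = 1704.5556 − 1434 = +270.56.

+270.56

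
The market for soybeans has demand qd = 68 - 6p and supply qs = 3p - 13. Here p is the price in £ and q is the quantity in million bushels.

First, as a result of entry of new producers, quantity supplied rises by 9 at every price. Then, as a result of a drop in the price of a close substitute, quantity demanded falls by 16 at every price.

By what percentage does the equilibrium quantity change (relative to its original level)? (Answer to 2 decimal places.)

Original equilibrium: 68 - 6p = 3p - 13 gives 81 = 9p, so p = 9 and q = 14.
The shock moves the curves to qd = 52 - 6p and qs = 3p - 4.
Equate the new curves: 52 - 6p = 3p - 4, giving 56 = 9p, p = 56/9 ≈ 6.2222, q = 44/3 ≈ 14.6667.
%Δq = (14.6667 − 14) / 14 × 100 = +4.76%.

+4.76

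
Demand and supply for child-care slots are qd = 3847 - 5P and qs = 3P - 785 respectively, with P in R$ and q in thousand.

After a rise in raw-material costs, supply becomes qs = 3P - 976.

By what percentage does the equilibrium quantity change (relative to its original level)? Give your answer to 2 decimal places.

Initially, 3847 - 5P = 3P - 785, so 4632 = 8P and P = 579, q = 952.
After the shift, demand is qd = 3847 - 5P and supply is qs = 3P - 976.
Equate the new curves: 3847 - 5P = 3P - 976, giving 4823 = 8P, P = 602.875, q = 832.625.
%Δq = (832.625 − 952) / 952 × 100 = -12.54%.

-12.54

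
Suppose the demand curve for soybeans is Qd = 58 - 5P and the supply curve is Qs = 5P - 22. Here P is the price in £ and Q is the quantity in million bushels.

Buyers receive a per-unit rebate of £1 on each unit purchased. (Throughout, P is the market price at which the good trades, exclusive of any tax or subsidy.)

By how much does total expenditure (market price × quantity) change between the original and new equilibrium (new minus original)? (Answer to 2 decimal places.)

+30.25

Solve the original market: 58 - 5P = 5P - 22, hence P = 8 and Q = 18.
Since buyers' out-of-pocket price is the market price minus the rebate, the effective demand curve becomes Qd = 63 - 5P.
Equate the new curves: 63 - 5P = 5P - 22, giving 85 = 10P, P = 8.5, Q = 20.5.
Expenditure moves from 8×18 = 144 to 8.5×20.5 = 174.25; change = +30.25.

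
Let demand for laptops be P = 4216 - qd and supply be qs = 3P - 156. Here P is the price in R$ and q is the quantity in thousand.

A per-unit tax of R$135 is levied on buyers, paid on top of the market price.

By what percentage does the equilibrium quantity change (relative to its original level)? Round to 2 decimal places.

-3.24

Original equilibrium: 4216 - P = 3P - 156 gives 4372 = 4P, so P = 1093 and q = 3123.
Since buyers pay the price plus the tax, the effective demand curve becomes qd = 4081 - P.
Equate the new curves: 4081 - P = 3P - 156, giving 4237 = 4P, P = 1059.25, q = 3021.75.
%Δq = (3021.75 − 3123) / 3123 × 100 = -3.24%.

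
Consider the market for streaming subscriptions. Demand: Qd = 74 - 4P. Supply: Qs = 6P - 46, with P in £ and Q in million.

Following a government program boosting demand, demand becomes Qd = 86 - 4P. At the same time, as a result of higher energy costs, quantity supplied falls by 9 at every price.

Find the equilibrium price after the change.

Original equilibrium: 74 - 4P = 6P - 46 gives 120 = 10P, so P = 12 and Q = 26.
The new curves are Qd = 86 - 4P (demand) and Qs = 6P - 55 (supply).
Setting them equal: 86 - 4P = 6P - 55 → 141 = 10P, so P = 14.1 and Q = 29.6.

14.1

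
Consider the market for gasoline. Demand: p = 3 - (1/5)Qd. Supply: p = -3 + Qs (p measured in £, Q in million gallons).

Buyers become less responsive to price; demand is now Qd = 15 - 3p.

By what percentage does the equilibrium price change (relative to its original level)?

Before the shock: 15 - 5p = p + 3 ⇒ 12 = 6p ⇒ p = 2, Q = 5.
After the shift, demand is Qd = 15 - 3p and supply is Qs = p + 3.
Setting them equal: 15 - 3p = p + 3 → 12 = 4p, so p = 3 and Q = 6.
%Δp = (3 − 2) / 2 × 100 = +50%.

+50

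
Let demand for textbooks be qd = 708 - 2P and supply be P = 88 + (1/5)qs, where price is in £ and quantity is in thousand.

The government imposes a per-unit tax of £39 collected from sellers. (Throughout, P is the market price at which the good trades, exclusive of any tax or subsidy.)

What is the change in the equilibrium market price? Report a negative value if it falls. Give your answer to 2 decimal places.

Before the shock: 708 - 2P = 5P - 440 ⇒ 1148 = 7P ⇒ P = 164, q = 380.
Since sellers keep the price net of the tax, the effective supply curve becomes qs = 5P - 635.
Equate the new curves: 708 - 2P = 5P - 635, giving 1343 = 7P, P = 1343/7 ≈ 191.8571, q = 2270/7 ≈ 324.2857.
ΔP = 191.8571 − 164 = +27.86.

+27.86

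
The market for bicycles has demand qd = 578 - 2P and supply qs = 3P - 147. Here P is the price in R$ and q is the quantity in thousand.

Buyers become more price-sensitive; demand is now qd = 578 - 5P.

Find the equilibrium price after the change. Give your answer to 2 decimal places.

90.63

Initially, 578 - 2P = 3P - 147, so 725 = 5P and P = 145, q = 288.
The shock moves the curves to qd = 578 - 5P and qs = 3P - 147.
New equilibrium: 578 - 5P = 3P - 147 ⇒ 725 = 8P ⇒ P = 90.625, q = 124.875.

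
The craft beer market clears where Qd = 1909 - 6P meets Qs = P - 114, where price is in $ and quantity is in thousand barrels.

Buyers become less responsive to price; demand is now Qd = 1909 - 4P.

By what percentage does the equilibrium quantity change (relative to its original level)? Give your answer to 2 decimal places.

Before the shock: 1909 - 6P = P - 114 ⇒ 2023 = 7P ⇒ P = 289, Q = 175.
The new curves are Qd = 1909 - 4P (demand) and Qs = P - 114 (supply).
New equilibrium: 1909 - 4P = P - 114 ⇒ 2023 = 5P ⇒ P = 404.6, Q = 290.6.
%ΔQ = (290.6 − 175) / 175 × 100 = +66.06%.

+66.06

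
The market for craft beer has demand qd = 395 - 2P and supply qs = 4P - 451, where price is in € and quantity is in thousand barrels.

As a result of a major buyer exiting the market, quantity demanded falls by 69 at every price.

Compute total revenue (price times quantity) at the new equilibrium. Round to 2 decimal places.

8676.50

Before the shock: 395 - 2P = 4P - 451 ⇒ 846 = 6P ⇒ P = 141, q = 113.
The shock moves the curves to qd = 326 - 2P and qs = 4P - 451.
Setting them equal: 326 - 2P = 4P - 451 → 777 = 6P, so P = 129.5 and q = 67.
New expenditure = 129.5 × 67 = 8676.50.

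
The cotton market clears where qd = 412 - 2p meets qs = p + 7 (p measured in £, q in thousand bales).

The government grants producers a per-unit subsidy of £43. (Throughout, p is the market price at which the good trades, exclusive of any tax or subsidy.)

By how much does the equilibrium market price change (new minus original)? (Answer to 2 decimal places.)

-14.33

Before the shock: 412 - 2p = p + 7 ⇒ 405 = 3p ⇒ p = 135, q = 142.
Since sellers receive the price plus the subsidy, the effective supply curve becomes qs = p + 50.
New equilibrium: 412 - 2p = p + 50 ⇒ 362 = 3p ⇒ p = 362/3 ≈ 120.6667, q = 512/3 ≈ 170.6667.
Δp = 120.6667 − 135 = -14.33.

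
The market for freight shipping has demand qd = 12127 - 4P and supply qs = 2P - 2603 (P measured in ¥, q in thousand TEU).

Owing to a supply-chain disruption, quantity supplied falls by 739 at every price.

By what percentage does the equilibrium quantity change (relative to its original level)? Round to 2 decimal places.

Original equilibrium: 12127 - 4P = 2P - 2603 gives 14730 = 6P, so P = 2455 and q = 2307.
After the shift, demand is qd = 12127 - 4P and supply is qs = 2P - 3342.
New equilibrium: 12127 - 4P = 2P - 3342 ⇒ 15469 = 6P ⇒ P = 15469/6 ≈ 2578.1667, q = 5443/3 ≈ 1814.3333.
%Δq = (1814.3333 − 2307) / 2307 × 100 = -21.36%.

-21.36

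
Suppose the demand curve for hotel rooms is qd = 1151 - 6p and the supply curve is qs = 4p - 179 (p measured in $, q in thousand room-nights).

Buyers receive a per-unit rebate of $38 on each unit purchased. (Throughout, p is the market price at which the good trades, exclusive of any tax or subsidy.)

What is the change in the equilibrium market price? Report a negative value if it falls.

+22.8

Initially, 1151 - 6p = 4p - 179, so 1330 = 10p and p = 133, q = 353.
Since buyers' out-of-pocket price is the market price minus the rebate, the effective demand curve becomes qd = 1379 - 6p.
New equilibrium: 1379 - 6p = 4p - 179 ⇒ 1558 = 10p ⇒ p = 155.8, q = 444.2.
Δp = 155.8 − 133 = +22.8.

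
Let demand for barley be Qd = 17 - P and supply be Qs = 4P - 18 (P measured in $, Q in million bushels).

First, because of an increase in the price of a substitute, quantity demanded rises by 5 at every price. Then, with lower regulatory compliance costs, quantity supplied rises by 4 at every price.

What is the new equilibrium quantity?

14.8

Initially, 17 - P = 4P - 18, so 35 = 5P and P = 7, Q = 10.
The shock moves the curves to Qd = 22 - P and Qs = 4P - 14.
New equilibrium: 22 - P = 4P - 14 ⇒ 36 = 5P ⇒ P = 7.2, Q = 14.8.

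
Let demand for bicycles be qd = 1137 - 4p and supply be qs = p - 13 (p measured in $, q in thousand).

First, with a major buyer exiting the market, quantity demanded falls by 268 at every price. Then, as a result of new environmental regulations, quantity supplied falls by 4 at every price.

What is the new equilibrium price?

Initially, 1137 - 4p = p - 13, so 1150 = 5p and p = 230, q = 217.
The new curves are qd = 869 - 4p (demand) and qs = p - 17 (supply).
New equilibrium: 869 - 4p = p - 17 ⇒ 886 = 5p ⇒ p = 177.2, q = 160.2.

177.2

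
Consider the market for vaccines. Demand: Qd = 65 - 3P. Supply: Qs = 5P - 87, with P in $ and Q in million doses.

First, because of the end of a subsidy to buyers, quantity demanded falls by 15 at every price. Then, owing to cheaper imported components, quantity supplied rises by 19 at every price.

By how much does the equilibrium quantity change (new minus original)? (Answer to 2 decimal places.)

Solve the original market: 65 - 3P = 5P - 87, hence P = 19 and Q = 8.
After the shift, demand is Qd = 50 - 3P and supply is Qs = 5P - 68.
Clearing the new market: 50 - 3P = 5P - 68, so P = 14.75 and Q = 5.75.
ΔQ = 5.75 − 8 = -2.25.

-2.25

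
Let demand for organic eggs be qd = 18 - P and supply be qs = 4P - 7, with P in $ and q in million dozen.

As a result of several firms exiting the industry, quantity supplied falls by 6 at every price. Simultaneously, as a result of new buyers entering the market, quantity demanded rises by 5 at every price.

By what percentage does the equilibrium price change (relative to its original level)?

Before the shock: 18 - P = 4P - 7 ⇒ 25 = 5P ⇒ P = 5, q = 13.
With the change applied: demand qd = 23 - P, supply qs = 4P - 13.
Clearing the new market: 23 - P = 4P - 13, so P = 7.2 and q = 15.8.
%ΔP = (7.2 − 5) / 5 × 100 = +44%.

+44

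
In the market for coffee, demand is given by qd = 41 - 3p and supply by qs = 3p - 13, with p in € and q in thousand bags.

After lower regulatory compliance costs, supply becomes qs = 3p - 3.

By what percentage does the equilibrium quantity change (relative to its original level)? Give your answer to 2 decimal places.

+35.71

Before the shock: 41 - 3p = 3p - 13 ⇒ 54 = 6p ⇒ p = 9, q = 14.
The new curves are qd = 41 - 3p (demand) and qs = 3p - 3 (supply).
Clearing the new market: 41 - 3p = 3p - 3, so p = 22/3 ≈ 7.3333 and q = 19.
%Δq = (19 − 14) / 14 × 100 = +35.71%.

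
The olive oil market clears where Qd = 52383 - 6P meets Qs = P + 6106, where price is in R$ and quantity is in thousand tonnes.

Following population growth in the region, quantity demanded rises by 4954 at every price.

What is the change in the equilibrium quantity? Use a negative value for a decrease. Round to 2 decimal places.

Initially, 52383 - 6P = P + 6106, so 46277 = 7P and P = 6611, Q = 12717.
After the shift, demand is Qd = 57337 - 6P and supply is Qs = P + 6106.
Setting them equal: 57337 - 6P = P + 6106 → 51231 = 7P, so P = 51231/7 ≈ 7318.7143 and Q = 93973/7 ≈ 13424.7143.
ΔQ = 13424.7143 − 12717 = +707.71.

+707.71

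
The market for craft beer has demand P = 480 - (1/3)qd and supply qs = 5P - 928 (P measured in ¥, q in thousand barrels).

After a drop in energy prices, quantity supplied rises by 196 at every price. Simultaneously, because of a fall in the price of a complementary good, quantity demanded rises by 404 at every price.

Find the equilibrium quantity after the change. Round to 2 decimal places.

878.00

Initially, 1440 - 3P = 5P - 928, so 2368 = 8P and P = 296, q = 552.
With the change applied: demand qd = 1844 - 3P, supply qs = 5P - 732.
New equilibrium: 1844 - 3P = 5P - 732 ⇒ 2576 = 8P ⇒ P = 322, q = 878.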